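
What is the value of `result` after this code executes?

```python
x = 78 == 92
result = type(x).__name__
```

x is bool; result = 'bool'

'bool'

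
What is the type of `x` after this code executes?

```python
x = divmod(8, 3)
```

divmod() returns tuple of (quotient, remainder)

tuple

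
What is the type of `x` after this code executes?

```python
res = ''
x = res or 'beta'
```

'or' returns first truthy value (str)

str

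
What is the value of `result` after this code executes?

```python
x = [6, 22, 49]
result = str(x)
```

x = [6, 22, 49]; result = '[6, 22, 49]'

'[6, 22, 49]'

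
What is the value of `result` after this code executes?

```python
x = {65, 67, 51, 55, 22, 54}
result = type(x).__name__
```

x is set; result = 'set'

'set'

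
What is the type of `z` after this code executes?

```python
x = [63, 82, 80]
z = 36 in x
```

'in' operator returns bool

bool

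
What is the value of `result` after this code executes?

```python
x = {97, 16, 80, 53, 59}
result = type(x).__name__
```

x is set; result = 'set'

'set'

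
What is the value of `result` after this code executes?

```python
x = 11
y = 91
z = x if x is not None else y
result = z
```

x = 11; y = 91; z = 11; result = 11

11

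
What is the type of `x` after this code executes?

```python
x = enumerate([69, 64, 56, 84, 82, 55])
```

enumerate() returns an enumerate object

enumerate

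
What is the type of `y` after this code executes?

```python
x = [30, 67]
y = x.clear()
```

list.clear() returns None

NoneType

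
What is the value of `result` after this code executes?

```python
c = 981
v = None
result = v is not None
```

c = 981; v = None; result = False

False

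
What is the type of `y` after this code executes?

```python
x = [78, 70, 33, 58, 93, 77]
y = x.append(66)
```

list.append() returns None (mutates in place)

NoneType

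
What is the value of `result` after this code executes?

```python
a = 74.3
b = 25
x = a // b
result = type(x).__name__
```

a is float; b is int; x is float; result = 'float'

'float'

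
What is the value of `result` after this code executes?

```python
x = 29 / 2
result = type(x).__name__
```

x is float; result = 'float'

'float'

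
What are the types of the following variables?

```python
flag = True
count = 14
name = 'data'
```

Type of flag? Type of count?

flag is assigned the constant True, which has type bool; count is assigned a bare integer (no decimal point), so it is an int

bool, int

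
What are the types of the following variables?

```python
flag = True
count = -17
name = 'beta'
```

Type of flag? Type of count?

flag is assigned the constant True, which has type bool; count is assigned a bare integer (no decimal point), so it is an int

bool, int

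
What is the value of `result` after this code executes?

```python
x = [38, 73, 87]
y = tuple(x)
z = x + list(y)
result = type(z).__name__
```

x is list; y is tuple; z is list; result = 'list'

'list'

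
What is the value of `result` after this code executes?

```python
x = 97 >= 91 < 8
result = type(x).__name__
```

x is bool; result = 'bool'

'bool'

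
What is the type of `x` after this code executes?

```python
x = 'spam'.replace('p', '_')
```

str.replace() returns str

str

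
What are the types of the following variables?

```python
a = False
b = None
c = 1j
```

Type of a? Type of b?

a is assigned the constant False, which has type bool; b is assigned None, whose type is NoneType

bool, NoneType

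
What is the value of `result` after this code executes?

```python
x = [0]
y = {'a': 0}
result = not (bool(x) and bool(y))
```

x = [0]; y = {'a': 0}; result = False

False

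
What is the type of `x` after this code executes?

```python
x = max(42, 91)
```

max() of ints returns int

int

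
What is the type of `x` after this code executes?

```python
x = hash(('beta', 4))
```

hash() returns int

int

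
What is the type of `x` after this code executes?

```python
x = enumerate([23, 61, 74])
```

enumerate() returns an enumerate object

enumerate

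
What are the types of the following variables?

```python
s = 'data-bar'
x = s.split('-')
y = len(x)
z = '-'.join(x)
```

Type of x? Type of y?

str.split() returns list; len() returns int

list, int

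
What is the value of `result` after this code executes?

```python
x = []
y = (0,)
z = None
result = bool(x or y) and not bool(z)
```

x = []; y = (0,); z = None; result = True

True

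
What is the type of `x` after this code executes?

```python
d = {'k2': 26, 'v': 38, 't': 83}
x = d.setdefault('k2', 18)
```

dict.setdefault() returns the (existing or default) value

int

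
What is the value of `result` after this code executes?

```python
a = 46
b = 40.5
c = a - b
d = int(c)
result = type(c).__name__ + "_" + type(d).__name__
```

a is int; b is float; c is float; d is int; result = 'float_int'

'float_int'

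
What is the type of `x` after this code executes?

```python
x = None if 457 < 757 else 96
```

457 < 757 is True, so the if branch is taken

NoneType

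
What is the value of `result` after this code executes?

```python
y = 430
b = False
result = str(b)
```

y = 430; b = False; result = 'False'

'False'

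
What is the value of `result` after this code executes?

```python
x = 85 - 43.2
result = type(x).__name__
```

x is float; result = 'float'

'float'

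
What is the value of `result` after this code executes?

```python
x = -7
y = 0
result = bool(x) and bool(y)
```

x = -7; y = 0; result = False

False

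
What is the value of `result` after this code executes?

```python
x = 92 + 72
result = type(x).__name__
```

x is int; result = 'int'

'int'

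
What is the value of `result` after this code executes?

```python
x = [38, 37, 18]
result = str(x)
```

x = [38, 37, 18]; result = '[38, 37, 18]'

'[38, 37, 18]'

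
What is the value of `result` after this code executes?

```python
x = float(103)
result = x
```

x = 103.0; result = 103.0

103.0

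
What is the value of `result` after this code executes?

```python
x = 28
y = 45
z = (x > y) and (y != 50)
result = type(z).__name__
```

x is int; y is int; z is bool; result = 'bool'

'bool'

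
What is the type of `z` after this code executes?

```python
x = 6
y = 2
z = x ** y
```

positive int ** positive int = int

int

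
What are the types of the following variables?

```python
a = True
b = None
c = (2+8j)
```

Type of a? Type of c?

a is assigned the constant True, which has type bool; c is assigned (2+8j), an int plus an imaginary literal (j suffix), which evaluates to complex

bool, complex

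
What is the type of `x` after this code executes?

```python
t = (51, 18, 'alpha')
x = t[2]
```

Index 2 of tuple is a str literal

str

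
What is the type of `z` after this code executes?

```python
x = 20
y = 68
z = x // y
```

int // int = int

int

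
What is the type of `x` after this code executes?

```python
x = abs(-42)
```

abs() of int returns int

int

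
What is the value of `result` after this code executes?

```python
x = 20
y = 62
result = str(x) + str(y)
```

x = 20; y = 62; result = '2062'

'2062'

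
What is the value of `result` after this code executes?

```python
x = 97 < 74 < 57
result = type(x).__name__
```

x is bool; result = 'bool'

'bool'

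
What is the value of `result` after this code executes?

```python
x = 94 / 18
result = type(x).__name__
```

x is float; result = 'float'

'float'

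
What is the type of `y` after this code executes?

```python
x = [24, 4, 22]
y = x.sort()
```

list.sort() returns None (mutates in place)

NoneType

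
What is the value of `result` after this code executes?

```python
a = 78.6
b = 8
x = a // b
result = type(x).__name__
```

a is float; b is int; x is float; result = 'float'

'float'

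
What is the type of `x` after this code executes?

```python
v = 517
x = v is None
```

'is' comparison returns bool

bool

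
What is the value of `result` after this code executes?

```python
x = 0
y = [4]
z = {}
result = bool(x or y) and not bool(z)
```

x = 0; y = [4]; z = {}; result = True

True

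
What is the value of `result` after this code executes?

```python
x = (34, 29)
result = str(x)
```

x = (34, 29); result = '(34, 29)'

'(34, 29)'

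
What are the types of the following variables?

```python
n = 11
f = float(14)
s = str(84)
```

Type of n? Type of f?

n is assigned a bare integer (no decimal point), so it is an int; f is assigned the result of calling float(), which returns a float

int, float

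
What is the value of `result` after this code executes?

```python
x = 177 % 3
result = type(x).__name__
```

x is int; result = 'int'

'int'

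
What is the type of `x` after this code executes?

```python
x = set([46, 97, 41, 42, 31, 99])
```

set() constructor returns set

set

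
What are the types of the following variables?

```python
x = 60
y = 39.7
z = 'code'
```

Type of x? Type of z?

x is assigned a bare integer (no decimal point), so it is an int; z is assigned a quoted string literal, so it is a str

int, str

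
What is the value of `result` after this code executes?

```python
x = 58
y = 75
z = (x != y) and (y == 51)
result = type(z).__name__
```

x is int; y is int; z is bool; result = 'bool'

'bool'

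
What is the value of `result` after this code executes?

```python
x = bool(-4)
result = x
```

x = True; result = True

True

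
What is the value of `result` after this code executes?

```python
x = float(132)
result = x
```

x = 132.0; result = 132.0

132.0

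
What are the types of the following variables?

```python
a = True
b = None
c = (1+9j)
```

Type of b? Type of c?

b is assigned None, whose type is NoneType; c is assigned (1+9j), an int plus an imaginary literal (j suffix), which evaluates to complex

NoneType, complex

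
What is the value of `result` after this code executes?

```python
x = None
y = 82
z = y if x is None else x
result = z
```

x = None; y = 82; z = 82; result = 82

82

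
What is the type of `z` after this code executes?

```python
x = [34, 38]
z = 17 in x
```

'in' operator returns bool

bool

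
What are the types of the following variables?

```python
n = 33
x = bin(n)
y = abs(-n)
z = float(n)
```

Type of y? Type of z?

abs() of int returns int; float() returns float

int, float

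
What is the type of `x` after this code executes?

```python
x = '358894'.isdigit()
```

str.isdigit() returns bool

bool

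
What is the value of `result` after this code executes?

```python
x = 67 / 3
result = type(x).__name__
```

x is float; result = 'float'

'float'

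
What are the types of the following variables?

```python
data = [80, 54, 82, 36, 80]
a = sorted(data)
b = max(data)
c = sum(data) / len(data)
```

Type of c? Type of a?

int / int = float; sorted() returns list

float, list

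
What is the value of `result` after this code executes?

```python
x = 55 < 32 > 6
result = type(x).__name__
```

x is bool; result = 'bool'

'bool'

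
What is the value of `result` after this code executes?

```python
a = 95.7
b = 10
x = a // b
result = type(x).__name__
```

a is float; b is int; x is float; result = 'float'

'float'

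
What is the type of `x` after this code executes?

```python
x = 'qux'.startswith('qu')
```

str.startswith() returns bool

bool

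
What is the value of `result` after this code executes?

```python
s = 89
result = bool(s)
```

s = 89; result = True

True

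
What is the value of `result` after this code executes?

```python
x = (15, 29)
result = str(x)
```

x = (15, 29); result = '(15, 29)'

'(15, 29)'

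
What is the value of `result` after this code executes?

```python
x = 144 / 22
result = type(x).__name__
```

x is float; result = 'float'

'float'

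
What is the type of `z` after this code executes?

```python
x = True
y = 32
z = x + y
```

bool + int = int (bool is subclass of int)

int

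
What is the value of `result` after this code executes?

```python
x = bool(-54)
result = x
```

x = True; result = True

True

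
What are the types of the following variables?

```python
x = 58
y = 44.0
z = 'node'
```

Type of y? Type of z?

y is assigned a number with a decimal point, so it is a float; z is assigned a quoted string literal, so it is a str

float, str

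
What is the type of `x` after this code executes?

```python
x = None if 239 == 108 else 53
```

239 == 108 is False, so the else branch is taken

int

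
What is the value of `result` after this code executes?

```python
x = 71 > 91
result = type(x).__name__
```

x is bool; result = 'bool'

'bool'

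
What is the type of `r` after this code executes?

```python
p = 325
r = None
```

None has type NoneType

NoneType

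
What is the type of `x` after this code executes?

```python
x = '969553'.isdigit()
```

str.isdigit() returns bool

bool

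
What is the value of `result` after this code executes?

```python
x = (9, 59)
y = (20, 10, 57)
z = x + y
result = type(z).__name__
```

x is tuple; y is tuple; z is tuple; result = 'tuple'

'tuple'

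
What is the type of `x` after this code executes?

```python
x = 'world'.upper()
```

str.upper() returns str

str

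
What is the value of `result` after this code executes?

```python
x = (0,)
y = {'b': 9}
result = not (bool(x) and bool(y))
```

x = (0,); y = {'b': 9}; result = False

False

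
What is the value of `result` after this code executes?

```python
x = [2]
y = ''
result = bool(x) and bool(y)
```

x = [2]; y = ''; result = False

False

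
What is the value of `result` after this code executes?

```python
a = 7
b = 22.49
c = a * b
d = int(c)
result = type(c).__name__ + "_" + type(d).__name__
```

a is int; b is float; c is float; d is int; result = 'float_int'

'float_int'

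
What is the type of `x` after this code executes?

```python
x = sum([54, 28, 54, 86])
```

sum() of ints returns int

int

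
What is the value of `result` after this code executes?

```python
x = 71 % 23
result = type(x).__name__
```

x is int; result = 'int'

'int'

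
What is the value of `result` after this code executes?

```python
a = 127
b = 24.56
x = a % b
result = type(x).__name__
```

a is int; b is float; x is float; result = 'float'

'float'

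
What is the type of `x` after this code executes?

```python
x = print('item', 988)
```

print() returns None

NoneType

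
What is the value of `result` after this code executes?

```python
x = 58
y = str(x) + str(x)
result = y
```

x = 58; y = '5858'; result = '5858'

'5858'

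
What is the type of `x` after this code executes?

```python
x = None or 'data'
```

'or' with None returns the other truthy value (str)

str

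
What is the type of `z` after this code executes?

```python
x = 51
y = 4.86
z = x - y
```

int - float = float

float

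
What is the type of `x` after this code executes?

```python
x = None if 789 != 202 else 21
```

789 != 202 is True, so the if branch is taken

NoneType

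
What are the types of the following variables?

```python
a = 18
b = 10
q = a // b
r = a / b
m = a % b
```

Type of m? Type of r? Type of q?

% of ints returns int; / returns float; // returns int

int, float, int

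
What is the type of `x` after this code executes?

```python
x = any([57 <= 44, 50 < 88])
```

any() returns bool

bool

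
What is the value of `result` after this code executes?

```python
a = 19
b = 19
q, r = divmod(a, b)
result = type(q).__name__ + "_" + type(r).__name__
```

a is int; b is int; q is int; r is int; result = 'int_int'

'int_int'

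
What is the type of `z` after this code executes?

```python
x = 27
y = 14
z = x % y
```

int % int = int

int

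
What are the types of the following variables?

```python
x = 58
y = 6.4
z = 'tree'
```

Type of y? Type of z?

y is assigned a number with a decimal point, so it is a float; z is assigned a quoted string literal, so it is a str

float, str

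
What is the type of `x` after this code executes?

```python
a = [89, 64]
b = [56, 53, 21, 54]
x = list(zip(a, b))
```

list(zip()) returns a list of tuples

list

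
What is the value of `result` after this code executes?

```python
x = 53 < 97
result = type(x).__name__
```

x is bool; result = 'bool'

'bool'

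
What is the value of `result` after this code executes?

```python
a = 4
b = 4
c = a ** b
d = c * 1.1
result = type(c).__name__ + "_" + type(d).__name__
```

a is int; b is int; c is int; d is float; result = 'int_float'

'int_float'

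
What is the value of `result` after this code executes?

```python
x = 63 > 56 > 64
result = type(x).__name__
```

x is bool; result = 'bool'

'bool'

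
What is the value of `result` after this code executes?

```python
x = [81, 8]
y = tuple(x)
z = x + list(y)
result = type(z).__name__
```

x is list; y is tuple; z is list; result = 'list'

'list'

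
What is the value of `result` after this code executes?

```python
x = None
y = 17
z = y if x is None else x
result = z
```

x = None; y = 17; z = 17; result = 17

17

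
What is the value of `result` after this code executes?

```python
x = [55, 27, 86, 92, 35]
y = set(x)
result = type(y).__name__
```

x is list; y is set; result = 'set'

'set'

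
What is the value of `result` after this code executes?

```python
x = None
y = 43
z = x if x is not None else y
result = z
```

x = None; y = 43; z = 43; result = 43

43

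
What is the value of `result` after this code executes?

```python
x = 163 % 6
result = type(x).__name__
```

x is int; result = 'int'

'int'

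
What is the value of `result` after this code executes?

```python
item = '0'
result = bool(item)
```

item = '0'; result = True

True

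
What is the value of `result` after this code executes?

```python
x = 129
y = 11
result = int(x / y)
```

x = 129; y = 11; result = 11

11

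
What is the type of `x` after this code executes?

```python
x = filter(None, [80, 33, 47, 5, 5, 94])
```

filter() returns a filter object

filter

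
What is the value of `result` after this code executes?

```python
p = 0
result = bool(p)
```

p = 0; result = False

False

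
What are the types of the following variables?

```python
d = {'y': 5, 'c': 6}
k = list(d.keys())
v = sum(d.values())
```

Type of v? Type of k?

sum of ints is int; list() converts to list

int, list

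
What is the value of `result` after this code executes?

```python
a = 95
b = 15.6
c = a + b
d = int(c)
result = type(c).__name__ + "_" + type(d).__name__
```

a is int; b is float; c is float; d is int; result = 'float_int'

'float_int'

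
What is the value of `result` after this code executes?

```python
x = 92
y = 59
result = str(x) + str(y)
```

x = 92; y = 59; result = '9259'

'9259'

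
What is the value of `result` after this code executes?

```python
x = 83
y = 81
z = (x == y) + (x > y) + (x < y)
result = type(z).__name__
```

x is int; y is int; z is int; result = 'int'

'int'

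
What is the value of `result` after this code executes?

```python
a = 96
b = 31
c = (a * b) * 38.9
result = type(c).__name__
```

a is int; b is int; c is float; result = 'float'

'float'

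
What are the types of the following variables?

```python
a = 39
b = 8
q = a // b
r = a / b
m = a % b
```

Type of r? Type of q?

/ returns float; // returns int

float, int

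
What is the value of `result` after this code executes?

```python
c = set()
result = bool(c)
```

c = set(); result = False

False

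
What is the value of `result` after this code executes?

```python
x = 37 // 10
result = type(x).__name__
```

x is int; result = 'int'

'int'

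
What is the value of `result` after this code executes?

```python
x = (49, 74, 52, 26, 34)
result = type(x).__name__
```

x is tuple; result = 'tuple'

'tuple'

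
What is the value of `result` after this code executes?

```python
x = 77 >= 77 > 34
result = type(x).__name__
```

x is bool; result = 'bool'

'bool'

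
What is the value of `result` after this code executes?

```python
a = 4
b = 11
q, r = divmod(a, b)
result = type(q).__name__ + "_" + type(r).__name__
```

a is int; b is int; q is int; r is int; result = 'int_int'

'int_int'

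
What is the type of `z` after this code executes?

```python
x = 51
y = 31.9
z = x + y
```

int + float = float

float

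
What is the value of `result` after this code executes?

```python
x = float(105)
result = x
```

x = 105.0; result = 105.0

105.0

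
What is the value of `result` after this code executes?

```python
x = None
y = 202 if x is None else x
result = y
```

x = None; y = 202; result = 202

202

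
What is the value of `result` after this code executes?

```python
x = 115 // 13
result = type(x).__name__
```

x is int; result = 'int'

'int'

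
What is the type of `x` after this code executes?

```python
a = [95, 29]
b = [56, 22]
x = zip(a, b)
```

zip() returns a zip object

zip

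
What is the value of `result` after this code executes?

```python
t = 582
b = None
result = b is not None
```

t = 582; b = None; result = False

False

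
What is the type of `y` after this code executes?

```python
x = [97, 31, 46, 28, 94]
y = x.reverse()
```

list.reverse() returns None

NoneType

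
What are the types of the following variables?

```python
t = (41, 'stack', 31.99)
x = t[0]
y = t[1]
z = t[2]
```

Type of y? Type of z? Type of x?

tuple[1] is str; tuple[2] is float; tuple[0] is int

str, float, int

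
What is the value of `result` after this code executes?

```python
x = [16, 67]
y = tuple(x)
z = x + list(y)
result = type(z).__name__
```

x is list; y is tuple; z is list; result = 'list'

'list'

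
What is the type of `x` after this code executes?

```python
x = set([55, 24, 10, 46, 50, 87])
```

set() constructor returns set

set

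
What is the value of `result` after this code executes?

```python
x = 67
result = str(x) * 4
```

x = 67; result = '67676767'

'67676767'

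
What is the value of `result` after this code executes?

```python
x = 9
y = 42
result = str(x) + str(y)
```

x = 9; y = 42; result = '942'

'942'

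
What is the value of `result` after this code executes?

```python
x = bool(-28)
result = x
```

x = True; result = True

True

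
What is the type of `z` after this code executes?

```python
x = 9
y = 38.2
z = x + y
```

int + float = float

float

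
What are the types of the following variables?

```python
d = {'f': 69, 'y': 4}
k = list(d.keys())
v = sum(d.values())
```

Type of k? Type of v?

list() converts to list; sum of ints is int

list, int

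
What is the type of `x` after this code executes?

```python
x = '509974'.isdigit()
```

str.isdigit() returns bool

bool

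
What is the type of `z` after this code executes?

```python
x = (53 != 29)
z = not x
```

'not' returns bool

bool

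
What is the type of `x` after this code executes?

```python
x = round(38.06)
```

round() with no decimal places returns int

int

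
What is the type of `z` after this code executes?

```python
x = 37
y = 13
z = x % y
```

int % int = int

int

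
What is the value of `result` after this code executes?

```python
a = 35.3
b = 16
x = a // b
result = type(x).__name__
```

a is float; b is int; x is float; result = 'float'

'float'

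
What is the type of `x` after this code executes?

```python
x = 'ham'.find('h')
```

str.find() returns int index

int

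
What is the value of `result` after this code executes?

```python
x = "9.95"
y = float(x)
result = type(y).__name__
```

x is str; y is float; result = 'float'

'float'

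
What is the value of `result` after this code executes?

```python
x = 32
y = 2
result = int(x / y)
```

x = 32; y = 2; result = 16

16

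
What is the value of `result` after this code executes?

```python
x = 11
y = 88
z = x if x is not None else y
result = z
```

x = 11; y = 88; z = 11; result = 11

11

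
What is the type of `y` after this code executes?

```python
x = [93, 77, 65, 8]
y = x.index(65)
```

list.index() returns int

int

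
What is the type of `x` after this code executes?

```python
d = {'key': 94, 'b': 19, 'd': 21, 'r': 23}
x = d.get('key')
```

dict.get() returns value type when found

int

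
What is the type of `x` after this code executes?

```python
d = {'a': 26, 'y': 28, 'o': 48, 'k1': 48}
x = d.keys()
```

.keys() returns dict_keys view

dict_keys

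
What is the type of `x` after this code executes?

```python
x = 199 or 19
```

'or' returns first truthy value (int)

int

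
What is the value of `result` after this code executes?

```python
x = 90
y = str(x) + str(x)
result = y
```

x = 90; y = '9090'; result = '9090'

'9090'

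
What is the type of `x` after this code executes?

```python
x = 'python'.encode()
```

str.encode() returns bytes

bytes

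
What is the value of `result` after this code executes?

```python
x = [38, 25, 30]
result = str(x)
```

x = [38, 25, 30]; result = '[38, 25, 30]'

'[38, 25, 30]'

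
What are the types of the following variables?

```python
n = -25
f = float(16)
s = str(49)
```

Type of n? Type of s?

n is assigned a bare integer (no decimal point), so it is an int; s is assigned the result of calling str(), which returns a str

int, str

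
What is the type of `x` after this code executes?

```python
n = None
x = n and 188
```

'and' returns first falsy value (None)

NoneType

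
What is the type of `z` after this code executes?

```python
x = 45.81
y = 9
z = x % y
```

float % int = float

float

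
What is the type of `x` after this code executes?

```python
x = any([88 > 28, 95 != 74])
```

any() returns bool

bool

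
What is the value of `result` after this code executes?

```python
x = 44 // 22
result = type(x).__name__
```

x is int; result = 'int'

'int'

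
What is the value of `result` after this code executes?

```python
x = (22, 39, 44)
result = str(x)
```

x = (22, 39, 44); result = '(22, 39, 44)'

'(22, 39, 44)'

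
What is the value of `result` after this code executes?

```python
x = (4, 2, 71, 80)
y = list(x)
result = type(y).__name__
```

x is tuple; y is list; result = 'list'

'list'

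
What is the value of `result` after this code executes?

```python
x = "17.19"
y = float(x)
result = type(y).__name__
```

x is str; y is float; result = 'float'

'float'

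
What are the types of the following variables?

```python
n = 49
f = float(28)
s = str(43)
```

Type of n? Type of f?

n is assigned a bare integer (no decimal point), so it is an int; f is assigned the result of calling float(), which returns a float

int, float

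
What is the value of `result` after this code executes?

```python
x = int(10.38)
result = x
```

x = 10; result = 10

10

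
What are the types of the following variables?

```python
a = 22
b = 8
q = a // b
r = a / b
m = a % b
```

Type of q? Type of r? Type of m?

// returns int; / returns float; % of ints returns int

int, float, int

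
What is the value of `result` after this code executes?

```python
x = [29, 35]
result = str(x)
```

x = [29, 35]; result = '[29, 35]'

'[29, 35]'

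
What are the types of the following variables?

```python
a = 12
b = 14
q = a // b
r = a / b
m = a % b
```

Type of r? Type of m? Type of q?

/ returns float; % of ints returns int; // returns int

float, int, int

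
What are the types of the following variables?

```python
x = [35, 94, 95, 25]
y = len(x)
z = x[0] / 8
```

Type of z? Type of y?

int / int = float; len() returns int

float, int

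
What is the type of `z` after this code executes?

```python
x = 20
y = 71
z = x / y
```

int / int = float

float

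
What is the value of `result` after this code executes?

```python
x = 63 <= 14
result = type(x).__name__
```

x is bool; result = 'bool'

'bool'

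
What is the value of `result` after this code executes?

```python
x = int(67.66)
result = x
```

x = 67; result = 67

67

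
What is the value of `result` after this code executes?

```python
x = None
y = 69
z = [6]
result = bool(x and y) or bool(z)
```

x = None; y = 69; z = [6]; result = True

True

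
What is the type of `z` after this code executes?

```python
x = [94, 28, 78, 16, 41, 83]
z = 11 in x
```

'in' operator returns bool

bool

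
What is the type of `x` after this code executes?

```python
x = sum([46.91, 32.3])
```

sum() of floats returns float

float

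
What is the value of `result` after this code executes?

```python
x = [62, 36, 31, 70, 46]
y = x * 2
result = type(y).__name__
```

x is list; y is list; result = 'list'

'list'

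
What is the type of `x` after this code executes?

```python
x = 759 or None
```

'or' returns first truthy value

int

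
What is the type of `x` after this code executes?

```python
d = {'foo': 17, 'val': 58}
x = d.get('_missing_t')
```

dict.get() returns None when key not found

NoneType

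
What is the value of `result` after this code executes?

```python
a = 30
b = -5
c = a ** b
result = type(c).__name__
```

a is int; b is int; c is float; result = 'float'

'float'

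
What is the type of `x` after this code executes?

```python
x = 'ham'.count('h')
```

str.count() returns int

int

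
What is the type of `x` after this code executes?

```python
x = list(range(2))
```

list(range()) returns list

list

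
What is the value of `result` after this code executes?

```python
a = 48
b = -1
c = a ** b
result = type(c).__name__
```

a is int; b is int; c is float; result = 'float'

'float'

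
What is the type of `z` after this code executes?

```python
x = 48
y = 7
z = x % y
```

int % int = int

int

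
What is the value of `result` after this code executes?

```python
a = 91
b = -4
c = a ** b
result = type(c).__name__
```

a is int; b is int; c is float; result = 'float'

'float'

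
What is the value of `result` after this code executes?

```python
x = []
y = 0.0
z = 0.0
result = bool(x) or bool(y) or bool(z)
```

x = []; y = 0.0; z = 0.0; result = False

False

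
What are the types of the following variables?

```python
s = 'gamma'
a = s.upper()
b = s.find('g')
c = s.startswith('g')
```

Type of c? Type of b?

startswith() returns bool; find() returns int

bool, int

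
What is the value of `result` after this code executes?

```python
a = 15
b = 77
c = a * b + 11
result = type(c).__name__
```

a is int; b is int; c is int; result = 'int'

'int'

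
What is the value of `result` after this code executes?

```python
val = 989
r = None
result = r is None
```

val = 989; r = None; result = True

True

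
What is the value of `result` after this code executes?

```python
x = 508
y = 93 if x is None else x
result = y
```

x = 508; y = 508; result = 508

508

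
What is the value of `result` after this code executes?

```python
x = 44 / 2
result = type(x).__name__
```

x is float; result = 'float'

'float'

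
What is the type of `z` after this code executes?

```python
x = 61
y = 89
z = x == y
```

Comparison returns bool

bool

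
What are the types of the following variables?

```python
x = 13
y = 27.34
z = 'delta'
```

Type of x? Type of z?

x is assigned a bare integer (no decimal point), so it is an int; z is assigned a quoted string literal, so it is a str

int, str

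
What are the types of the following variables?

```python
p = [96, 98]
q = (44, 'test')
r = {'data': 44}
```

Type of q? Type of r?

q is assigned a tuple (parenthesized, comma-separated values); r is assigned a dict literal ({key: value})

tuple, dict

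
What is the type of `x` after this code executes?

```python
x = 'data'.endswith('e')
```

str.endswith() returns bool

bool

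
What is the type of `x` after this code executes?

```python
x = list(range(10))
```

list(range()) returns list

list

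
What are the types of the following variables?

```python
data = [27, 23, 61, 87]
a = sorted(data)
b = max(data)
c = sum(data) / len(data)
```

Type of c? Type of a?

int / int = float; sorted() returns list

float, list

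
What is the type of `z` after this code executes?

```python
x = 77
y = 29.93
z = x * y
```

int * float = float

float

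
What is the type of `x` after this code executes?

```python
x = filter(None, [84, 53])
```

filter() returns a filter object

filter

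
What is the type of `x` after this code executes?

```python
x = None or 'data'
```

'or' with None returns the other truthy value (str)

str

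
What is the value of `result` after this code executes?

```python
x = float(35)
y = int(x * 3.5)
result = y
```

x = 35.0; y = 122; result = 122

122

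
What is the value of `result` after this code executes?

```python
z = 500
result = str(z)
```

z = 500; result = '500'

'500'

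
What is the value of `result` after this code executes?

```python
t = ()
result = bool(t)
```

t = (); result = False

False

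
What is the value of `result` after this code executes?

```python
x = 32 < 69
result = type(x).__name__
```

x is bool; result = 'bool'

'bool'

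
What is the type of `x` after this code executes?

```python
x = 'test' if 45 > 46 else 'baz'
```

Both branches of conditional are str

str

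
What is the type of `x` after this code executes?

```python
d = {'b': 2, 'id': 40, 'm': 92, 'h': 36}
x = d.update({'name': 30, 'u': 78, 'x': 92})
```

dict.update() returns None

NoneType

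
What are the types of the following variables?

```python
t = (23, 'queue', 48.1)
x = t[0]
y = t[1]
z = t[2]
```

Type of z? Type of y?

tuple[2] is float; tuple[1] is str

float, str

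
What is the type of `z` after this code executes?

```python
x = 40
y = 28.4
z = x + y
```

int + float = float

float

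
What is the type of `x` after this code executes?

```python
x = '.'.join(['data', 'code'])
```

str.join() returns str

str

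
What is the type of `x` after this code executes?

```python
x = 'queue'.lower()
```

str.lower() returns str

str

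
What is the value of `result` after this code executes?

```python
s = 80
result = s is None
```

s = 80; result = False

False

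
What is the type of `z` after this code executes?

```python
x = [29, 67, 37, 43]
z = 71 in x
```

'in' operator returns bool

bool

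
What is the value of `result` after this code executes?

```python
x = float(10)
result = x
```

x = 10.0; result = 10.0

10.0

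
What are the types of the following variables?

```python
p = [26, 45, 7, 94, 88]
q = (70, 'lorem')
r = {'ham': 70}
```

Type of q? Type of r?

q is assigned a tuple (parenthesized, comma-separated values); r is assigned a dict literal ({key: value})

tuple, dict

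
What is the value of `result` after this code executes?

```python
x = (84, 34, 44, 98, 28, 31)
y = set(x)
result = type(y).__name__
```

x is tuple; y is set; result = 'set'

'set'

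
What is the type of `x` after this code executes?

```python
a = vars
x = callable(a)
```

callable() returns bool

bool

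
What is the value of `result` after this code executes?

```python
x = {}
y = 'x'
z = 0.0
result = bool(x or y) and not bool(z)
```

x = {}; y = 'x'; z = 0.0; result = True

True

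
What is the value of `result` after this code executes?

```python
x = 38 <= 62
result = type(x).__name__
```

x is bool; result = 'bool'

'bool'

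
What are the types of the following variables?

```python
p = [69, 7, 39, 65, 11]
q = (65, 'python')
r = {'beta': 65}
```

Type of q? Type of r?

q is assigned a tuple (parenthesized, comma-separated values); r is assigned a dict literal ({key: value})

tuple, dict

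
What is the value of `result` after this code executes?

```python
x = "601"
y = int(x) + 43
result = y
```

x = '601'; y = 644; result = 644

644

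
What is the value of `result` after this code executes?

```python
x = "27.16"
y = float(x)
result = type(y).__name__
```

x is str; y is float; result = 'float'

'float'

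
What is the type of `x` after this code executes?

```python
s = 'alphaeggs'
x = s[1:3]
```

Slicing a str returns str

str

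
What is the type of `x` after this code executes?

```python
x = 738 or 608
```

'or' returns first truthy value (int)

int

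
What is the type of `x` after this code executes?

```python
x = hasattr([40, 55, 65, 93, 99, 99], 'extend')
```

hasattr() returns bool

bool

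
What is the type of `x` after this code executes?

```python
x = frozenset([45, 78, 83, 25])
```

frozenset() returns frozenset

frozenset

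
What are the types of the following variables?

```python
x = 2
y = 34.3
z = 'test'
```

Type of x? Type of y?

x is assigned a bare integer (no decimal point), so it is an int; y is assigned a number with a decimal point, so it is a float

int, float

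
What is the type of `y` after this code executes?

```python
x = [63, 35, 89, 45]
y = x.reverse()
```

list.reverse() returns None

NoneType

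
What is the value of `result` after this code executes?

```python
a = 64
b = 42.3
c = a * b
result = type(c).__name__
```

a is int; b is float; c is float; result = 'float'

'float'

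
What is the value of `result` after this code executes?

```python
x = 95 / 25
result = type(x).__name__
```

x is float; result = 'float'

'float'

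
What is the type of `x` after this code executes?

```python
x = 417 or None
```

'or' returns first truthy value

int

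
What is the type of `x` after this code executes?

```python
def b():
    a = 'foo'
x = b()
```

Function without return returns None

NoneType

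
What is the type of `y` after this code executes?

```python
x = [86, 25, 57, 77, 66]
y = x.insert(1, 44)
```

list.insert() returns None

NoneType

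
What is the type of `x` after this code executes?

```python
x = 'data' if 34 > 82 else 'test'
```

Both branches of conditional are str

str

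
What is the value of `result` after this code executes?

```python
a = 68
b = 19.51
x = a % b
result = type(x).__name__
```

a is int; b is float; x is float; result = 'float'

'float'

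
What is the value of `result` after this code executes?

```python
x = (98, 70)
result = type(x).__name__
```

x is tuple; result = 'tuple'

'tuple'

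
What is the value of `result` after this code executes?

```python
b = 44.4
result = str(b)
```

b = 44.4; result = '44.4'

'44.4'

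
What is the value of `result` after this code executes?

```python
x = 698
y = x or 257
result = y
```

x = 698; y = 698; result = 698

698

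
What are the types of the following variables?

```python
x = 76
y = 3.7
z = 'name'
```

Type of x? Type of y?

x is assigned a bare integer (no decimal point), so it is an int; y is assigned a number with a decimal point, so it is a float

int, float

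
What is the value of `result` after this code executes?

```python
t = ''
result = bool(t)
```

t = ''; result = False

False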